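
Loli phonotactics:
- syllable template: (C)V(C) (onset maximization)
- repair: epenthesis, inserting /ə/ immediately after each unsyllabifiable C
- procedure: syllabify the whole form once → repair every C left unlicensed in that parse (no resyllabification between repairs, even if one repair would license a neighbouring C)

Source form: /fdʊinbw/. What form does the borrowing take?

fədʊinbəwə

Under (C)V(C), the unsyllabifiable consonants are /f/, /b/, /w/ (at most one coda consonant is licensed; onsets are limited to one consonant).
Inserting the epenthetic vowel yields /f/ → /fə/, /b/ → /bə/, /w/ → /wə/.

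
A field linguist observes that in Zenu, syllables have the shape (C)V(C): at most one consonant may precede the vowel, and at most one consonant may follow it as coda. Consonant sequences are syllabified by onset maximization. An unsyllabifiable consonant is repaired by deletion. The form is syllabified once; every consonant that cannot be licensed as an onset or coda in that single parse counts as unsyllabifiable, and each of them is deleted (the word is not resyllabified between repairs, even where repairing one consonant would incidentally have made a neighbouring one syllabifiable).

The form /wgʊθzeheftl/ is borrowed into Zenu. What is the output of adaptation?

Under (C)V(C), the unsyllabifiable consonants are /w/, /t/, /l/ (at most one coda consonant is licensed; onsets are limited to one consonant).
Deleting the stranded consonants removes /w/, /t/, /l/.

gʊθzehef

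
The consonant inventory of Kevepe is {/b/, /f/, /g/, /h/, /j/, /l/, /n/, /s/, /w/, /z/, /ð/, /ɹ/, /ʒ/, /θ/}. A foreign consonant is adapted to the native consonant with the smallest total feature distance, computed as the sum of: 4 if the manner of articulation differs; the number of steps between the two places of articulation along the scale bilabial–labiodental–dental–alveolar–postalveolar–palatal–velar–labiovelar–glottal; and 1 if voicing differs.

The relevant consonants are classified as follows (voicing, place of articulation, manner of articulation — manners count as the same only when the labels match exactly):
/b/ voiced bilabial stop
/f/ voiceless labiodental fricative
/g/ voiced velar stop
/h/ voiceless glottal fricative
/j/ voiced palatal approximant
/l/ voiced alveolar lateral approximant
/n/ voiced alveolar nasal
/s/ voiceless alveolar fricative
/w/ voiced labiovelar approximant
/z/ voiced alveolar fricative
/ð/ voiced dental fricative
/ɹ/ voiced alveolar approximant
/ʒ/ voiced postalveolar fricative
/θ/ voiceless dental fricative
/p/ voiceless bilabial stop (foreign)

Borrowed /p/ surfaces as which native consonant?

b

/b/ is closest: same manner (stop), place distance 0 (bilabial→bilabial), voicing differs (+1); total 1. Next closest is /f/ at distance 5.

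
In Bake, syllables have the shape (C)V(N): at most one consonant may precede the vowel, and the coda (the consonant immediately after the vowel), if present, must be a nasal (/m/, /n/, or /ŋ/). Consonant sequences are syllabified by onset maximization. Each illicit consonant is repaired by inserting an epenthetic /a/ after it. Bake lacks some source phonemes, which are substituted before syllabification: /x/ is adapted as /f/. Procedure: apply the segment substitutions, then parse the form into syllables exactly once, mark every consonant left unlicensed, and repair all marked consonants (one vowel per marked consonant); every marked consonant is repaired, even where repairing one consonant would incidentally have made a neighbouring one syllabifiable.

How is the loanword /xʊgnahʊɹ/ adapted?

Substitution: /x/ → /f/, giving /fʊgnahʊɹ/.
The consonants /g/, /ɹ/ cannot be parsed into a legal (C)V(N) syllable (only a nasal (/m/, /n/, or /ŋ/) is licensed in coda position; onsets are limited to one consonant).
Each unlicensed consonant becomes the onset of a new syllable: /g/ → /ga/, /ɹ/ → /ɹa/.

fʊganahʊɹa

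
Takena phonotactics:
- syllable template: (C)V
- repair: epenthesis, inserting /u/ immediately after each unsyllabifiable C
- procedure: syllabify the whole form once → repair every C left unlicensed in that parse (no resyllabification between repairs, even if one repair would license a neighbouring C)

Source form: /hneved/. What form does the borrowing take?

hunevedu

The consonants /h/, /d/ cannot be parsed into a legal (C)V syllable (no codas are permitted; onsets are limited to one consonant).
Epenthesis after each stranded consonant: /h/ → /hu/, /d/ → /du/.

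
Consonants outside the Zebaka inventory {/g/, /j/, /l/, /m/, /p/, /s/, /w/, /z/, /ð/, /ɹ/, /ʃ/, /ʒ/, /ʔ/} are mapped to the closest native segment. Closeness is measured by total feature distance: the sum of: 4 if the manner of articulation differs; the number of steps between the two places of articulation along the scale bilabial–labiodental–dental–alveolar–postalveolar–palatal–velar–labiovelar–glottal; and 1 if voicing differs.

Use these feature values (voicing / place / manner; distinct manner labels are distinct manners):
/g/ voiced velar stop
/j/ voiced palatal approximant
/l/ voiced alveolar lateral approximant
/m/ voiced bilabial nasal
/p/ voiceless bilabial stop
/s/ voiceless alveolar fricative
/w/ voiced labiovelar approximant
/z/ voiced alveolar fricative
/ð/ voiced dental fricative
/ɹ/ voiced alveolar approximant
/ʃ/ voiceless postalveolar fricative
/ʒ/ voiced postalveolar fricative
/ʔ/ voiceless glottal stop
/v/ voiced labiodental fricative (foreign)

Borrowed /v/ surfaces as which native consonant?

ð

/ð/ is closest: same manner (fricative), place distance 1 (labiodental→dental), same voicing; total 1. Next closest is /z/ at distance 2.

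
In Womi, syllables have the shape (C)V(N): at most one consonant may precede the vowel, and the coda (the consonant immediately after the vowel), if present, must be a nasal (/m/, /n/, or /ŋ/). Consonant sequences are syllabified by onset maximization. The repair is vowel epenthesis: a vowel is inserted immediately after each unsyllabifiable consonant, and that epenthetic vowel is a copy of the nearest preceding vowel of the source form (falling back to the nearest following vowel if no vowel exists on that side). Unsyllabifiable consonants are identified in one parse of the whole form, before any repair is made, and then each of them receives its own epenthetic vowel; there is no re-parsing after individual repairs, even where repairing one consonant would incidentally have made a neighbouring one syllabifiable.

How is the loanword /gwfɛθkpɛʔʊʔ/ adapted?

Under (C)V(N), the unsyllabifiable consonants are /g/, /w/, /θ/, /k/, /ʔ/ (only a nasal (/m/, /n/, or /ŋ/) is licensed in coda position; onsets are limited to one consonant).
Inserting the epenthetic vowel yields /g/ → /gɛ/, /w/ → /wɛ/, /θ/ → /θɛ/, /k/ → /kɛ/, /ʔ/ → /ʔʊ/.

gɛwɛfɛθɛkɛpɛʔʊʔʊ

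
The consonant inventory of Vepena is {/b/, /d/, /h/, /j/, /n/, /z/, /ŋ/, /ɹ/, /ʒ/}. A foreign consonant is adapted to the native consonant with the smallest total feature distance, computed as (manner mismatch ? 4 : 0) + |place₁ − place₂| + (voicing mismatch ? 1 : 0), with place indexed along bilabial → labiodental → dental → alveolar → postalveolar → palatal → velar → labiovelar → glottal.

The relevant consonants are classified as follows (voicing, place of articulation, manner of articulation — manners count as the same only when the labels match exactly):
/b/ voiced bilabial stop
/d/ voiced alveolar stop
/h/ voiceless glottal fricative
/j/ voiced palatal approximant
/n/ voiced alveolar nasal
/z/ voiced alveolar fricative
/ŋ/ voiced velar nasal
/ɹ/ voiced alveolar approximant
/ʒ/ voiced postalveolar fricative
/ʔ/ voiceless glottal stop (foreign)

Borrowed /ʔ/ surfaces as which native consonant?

h

/h/ is closest: manner differs (stop→fricative, +4), place distance 0 (glottal→glottal), same voicing; total 4. Next closest is /d/ at distance 6.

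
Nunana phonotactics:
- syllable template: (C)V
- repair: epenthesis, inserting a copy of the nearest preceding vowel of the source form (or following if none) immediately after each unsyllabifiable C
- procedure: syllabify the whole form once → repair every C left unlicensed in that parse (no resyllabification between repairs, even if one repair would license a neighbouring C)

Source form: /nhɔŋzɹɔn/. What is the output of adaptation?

nɔhɔŋɔzɔɹɔnɔ

The consonants /n/, /ŋ/, /z/, /n/ cannot be parsed into a legal (C)V syllable (no codas are permitted; onsets are limited to one consonant).
Epenthesis after each stranded consonant: /n/ → /nɔ/, /ŋ/ → /ŋɔ/, /z/ → /zɔ/, /n/ → /nɔ/.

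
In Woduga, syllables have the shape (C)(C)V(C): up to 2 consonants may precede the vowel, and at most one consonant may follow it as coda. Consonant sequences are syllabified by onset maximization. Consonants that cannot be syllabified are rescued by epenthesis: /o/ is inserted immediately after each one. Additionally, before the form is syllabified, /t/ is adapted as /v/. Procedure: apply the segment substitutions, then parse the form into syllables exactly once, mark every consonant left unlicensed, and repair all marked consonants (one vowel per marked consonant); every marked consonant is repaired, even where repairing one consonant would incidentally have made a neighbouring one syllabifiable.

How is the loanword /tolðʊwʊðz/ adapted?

volðʊwʊðzo

Substitution: /t/ → /v/, giving /volðʊwʊðz/.
Syllabifying with onset maximization leaves /z/ stranded (at most one coda consonant is licensed; onsets may contain at most 2 consonants).
Epenthesis after each stranded consonant: /z/ → /zo/.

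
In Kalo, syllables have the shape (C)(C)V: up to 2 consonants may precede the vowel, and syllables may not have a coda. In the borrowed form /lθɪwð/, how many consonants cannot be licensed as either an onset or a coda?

2

Syllabifying with onset maximization leaves /w/, /ð/ stranded (no codas are permitted; onsets may contain at most 2 consonants).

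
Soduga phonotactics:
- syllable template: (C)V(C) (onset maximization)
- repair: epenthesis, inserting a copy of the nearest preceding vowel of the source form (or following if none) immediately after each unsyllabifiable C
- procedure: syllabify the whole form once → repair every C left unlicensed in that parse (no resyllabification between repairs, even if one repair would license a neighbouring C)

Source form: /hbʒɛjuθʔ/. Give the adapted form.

The consonants /h/, /b/, /ʔ/ cannot be parsed into a legal (C)V(C) syllable (at most one coda consonant is licensed; onsets are limited to one consonant).
Inserting the epenthetic vowel yields /h/ → /hɛ/, /b/ → /bɛ/, /ʔ/ → /ʔu/.

hɛbɛʒɛjuθʔu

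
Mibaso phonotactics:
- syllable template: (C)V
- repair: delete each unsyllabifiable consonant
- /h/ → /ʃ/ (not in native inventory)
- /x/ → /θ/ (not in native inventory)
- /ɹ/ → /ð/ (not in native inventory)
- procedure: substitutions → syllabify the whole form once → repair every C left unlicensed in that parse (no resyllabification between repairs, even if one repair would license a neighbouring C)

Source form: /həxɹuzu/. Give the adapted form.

Substitution: /h/ → /ʃ/, /x/ → /θ/, /ɹ/ → /ð/, giving /ʃəθðuzu/.
Syllabifying with onset maximization leaves /θ/ stranded (no codas are permitted; onsets are limited to one consonant).
Deletion applies to /θ/.

ʃəðuzu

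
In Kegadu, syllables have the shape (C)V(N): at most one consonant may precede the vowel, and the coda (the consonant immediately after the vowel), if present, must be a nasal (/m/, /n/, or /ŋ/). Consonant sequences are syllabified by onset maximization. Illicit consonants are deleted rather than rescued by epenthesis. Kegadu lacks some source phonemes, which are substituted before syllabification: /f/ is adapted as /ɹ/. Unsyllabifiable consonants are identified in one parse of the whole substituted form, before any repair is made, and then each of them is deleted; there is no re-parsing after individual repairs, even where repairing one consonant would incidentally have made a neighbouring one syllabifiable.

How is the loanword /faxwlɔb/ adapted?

Substitution: /f/ → /ɹ/, giving /ɹaxwlɔb/.
Syllabifying with onset maximization leaves /x/, /w/, /b/ stranded (only a nasal (/m/, /n/, or /ŋ/) is licensed in coda position; onsets are limited to one consonant).
Each unlicensed consonant is deleted: /x/, /w/, /b/.

ɹalɔ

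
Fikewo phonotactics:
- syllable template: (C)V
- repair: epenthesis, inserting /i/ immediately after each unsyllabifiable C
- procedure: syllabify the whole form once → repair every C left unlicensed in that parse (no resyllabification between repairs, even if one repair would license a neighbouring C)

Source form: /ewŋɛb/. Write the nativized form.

ewiŋɛbi

Under (C)V, the unsyllabifiable consonants are /w/, /b/ (no codas are permitted; onsets are limited to one consonant).
Each unlicensed consonant becomes the onset of a new syllable: /w/ → /wi/, /b/ → /bi/.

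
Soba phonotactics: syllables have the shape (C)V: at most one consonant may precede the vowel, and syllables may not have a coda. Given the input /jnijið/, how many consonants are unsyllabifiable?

Under (C)V, the unsyllabifiable consonants are /j/, /ð/ (no codas are permitted; onsets are limited to one consonant).

2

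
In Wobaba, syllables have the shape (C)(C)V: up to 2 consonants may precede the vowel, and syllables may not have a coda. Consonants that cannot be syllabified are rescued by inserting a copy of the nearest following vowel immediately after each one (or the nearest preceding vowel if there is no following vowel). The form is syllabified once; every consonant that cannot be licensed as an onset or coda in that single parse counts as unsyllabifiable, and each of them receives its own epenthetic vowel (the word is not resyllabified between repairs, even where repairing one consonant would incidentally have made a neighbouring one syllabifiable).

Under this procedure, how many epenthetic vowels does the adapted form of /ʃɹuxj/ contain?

The unsyllabifiable consonants are /x/, /j/; each receives one epenthetic vowel.

2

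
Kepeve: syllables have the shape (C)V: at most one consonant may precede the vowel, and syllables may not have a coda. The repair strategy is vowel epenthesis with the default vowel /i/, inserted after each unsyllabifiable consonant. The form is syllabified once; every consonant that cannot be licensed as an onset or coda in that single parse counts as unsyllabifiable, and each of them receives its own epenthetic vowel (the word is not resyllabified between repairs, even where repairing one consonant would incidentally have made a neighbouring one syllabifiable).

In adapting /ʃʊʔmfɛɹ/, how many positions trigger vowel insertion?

3

The unsyllabifiable consonants are /ʔ/, /m/, /ɹ/; each receives one epenthetic vowel.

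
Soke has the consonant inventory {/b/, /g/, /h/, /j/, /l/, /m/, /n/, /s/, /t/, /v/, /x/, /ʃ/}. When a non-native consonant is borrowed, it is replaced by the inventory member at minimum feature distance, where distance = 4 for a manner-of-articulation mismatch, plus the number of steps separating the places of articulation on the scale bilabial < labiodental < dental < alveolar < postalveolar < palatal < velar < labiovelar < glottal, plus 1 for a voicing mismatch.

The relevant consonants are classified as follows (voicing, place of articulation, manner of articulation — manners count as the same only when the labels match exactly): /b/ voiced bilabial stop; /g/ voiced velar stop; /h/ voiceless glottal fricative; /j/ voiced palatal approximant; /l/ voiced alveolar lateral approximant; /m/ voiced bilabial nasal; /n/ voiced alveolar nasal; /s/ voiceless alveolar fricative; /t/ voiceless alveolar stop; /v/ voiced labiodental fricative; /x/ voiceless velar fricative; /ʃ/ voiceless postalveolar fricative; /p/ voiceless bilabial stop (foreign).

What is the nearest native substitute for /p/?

b

/b/ is closest: same manner (stop), place distance 0 (bilabial→bilabial), voicing differs (+1); total 1. Next closest is /t/ at distance 3.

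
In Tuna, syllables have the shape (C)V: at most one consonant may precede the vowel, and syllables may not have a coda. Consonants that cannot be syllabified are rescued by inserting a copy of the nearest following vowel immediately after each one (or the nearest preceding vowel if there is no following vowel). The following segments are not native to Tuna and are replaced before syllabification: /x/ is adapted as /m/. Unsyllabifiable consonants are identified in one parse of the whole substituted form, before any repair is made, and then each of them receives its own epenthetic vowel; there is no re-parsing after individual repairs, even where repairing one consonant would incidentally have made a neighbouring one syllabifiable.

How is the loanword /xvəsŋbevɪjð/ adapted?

məvəseŋebevɪjɪðɪ

Substitution: /x/ → /m/, giving /mvəsŋbevɪjð/.
The consonants /m/, /s/, /ŋ/, /j/, /ð/ cannot be parsed into a legal (C)V syllable (no codas are permitted; onsets are limited to one consonant).
Inserting the epenthetic vowel yields /m/ → /mə/, /s/ → /se/, /ŋ/ → /ŋe/, /j/ → /jɪ/, /ð/ → /ðɪ/.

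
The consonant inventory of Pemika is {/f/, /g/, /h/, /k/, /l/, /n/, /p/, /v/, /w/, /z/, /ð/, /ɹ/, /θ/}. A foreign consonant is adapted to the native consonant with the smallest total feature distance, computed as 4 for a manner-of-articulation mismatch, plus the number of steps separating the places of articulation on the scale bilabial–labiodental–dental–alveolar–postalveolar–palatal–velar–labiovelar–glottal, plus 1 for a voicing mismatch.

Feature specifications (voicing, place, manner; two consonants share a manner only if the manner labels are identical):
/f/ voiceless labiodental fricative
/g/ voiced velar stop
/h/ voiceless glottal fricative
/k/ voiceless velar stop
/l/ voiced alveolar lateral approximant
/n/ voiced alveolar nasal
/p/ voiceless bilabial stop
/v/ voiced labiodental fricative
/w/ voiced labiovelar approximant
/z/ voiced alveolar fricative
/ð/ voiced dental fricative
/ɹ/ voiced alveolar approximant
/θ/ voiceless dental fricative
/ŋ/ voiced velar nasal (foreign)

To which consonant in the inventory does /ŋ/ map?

/n/ is closest: same manner (nasal), place distance 3 (velar→alveolar), same voicing; total 3. Next closest is /g/ at distance 4.

n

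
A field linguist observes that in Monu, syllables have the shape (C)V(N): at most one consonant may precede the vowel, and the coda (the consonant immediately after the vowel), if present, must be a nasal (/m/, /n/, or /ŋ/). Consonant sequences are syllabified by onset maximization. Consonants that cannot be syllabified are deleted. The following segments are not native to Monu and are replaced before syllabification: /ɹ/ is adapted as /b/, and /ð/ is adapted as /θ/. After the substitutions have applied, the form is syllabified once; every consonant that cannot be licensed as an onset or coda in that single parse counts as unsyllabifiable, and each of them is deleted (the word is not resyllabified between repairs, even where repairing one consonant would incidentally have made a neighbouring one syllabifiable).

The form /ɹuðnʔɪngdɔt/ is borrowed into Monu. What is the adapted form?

Substitution: /ɹ/ → /b/, /ð/ → /θ/, giving /buθnʔɪngdɔt/.
Syllabifying with onset maximization leaves /θ/, /n/, /g/, /t/ stranded (only a nasal (/m/, /n/, or /ŋ/) is licensed in coda position; onsets are limited to one consonant).
Deleting the stranded consonants removes /θ/, /n/, /g/, /t/.

buʔɪndɔ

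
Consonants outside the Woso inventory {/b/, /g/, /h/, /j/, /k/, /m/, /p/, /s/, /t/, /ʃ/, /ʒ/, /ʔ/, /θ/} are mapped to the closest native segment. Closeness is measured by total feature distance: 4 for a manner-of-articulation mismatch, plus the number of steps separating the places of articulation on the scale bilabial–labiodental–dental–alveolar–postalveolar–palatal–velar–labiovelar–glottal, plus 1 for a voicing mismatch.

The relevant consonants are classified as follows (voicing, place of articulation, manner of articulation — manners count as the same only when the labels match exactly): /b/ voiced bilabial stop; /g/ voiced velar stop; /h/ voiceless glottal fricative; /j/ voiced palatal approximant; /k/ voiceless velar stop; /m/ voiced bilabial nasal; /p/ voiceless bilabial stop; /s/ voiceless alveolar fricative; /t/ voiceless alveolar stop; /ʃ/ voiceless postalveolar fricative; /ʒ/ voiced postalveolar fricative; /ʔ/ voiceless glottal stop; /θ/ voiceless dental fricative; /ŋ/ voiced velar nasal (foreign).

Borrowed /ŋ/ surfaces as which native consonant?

/g/ is closest: manner differs (nasal→stop, +4), place distance 0 (velar→velar), same voicing; total 4. Next closest is /j/ at distance 5.

g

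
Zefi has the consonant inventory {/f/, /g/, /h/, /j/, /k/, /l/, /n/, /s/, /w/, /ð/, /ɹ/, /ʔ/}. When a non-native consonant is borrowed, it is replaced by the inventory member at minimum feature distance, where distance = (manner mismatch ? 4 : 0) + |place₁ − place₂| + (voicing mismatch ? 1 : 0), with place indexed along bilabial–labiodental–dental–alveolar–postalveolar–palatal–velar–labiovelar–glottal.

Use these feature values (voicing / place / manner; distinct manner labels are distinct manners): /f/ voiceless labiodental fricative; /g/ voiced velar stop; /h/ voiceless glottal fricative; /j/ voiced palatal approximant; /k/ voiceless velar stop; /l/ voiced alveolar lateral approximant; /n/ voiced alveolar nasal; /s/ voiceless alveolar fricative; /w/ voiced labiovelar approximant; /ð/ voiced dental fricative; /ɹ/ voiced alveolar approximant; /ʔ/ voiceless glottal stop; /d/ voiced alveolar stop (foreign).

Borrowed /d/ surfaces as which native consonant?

g

/g/ is closest: same manner (stop), place distance 3 (alveolar→velar), same voicing; total 3. Next closest is /k/ at distance 4.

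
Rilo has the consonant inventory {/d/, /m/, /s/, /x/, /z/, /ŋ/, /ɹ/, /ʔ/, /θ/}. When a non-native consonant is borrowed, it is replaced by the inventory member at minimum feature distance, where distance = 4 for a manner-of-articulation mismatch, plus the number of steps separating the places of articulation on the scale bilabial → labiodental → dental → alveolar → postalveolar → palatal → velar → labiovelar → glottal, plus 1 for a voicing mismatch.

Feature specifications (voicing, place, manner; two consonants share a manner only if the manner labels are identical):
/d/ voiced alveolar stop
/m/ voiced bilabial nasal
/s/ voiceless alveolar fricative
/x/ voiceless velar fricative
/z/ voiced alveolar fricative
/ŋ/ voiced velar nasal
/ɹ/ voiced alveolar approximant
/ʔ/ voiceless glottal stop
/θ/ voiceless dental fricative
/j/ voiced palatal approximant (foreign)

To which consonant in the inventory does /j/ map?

/ɹ/ is closest: same manner (approximant), place distance 2 (palatal→alveolar), same voicing; total 2. Next closest is /ŋ/ at distance 5.

ɹ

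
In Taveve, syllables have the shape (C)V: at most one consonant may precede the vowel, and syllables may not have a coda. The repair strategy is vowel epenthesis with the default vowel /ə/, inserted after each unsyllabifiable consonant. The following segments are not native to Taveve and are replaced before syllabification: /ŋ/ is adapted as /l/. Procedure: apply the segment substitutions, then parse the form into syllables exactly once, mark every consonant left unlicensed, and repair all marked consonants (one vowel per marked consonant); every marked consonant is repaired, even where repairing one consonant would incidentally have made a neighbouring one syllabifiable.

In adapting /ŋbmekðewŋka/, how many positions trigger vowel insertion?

5

After substitution the input is /lbmekðewlka/.
The unsyllabifiable consonants are /l/, /b/, /k/, /w/, /l/; each receives one epenthetic vowel.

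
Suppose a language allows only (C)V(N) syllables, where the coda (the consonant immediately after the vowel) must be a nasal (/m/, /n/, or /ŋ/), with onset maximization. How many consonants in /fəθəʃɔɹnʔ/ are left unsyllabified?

3

The consonants /ɹ/, /n/, /ʔ/ cannot be parsed into a legal (C)V(N) syllable (only a nasal (/m/, /n/, or /ŋ/) is licensed in coda position; onsets are limited to one consonant).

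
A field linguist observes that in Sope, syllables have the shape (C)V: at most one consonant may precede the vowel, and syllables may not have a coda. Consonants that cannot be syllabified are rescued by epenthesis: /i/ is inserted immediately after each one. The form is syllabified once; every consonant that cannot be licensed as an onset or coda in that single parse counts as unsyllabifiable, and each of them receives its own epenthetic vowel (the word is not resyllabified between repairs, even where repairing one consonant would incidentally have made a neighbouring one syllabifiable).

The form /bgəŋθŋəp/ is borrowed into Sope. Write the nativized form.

bigəŋiθiŋəpi

Under (C)V, the unsyllabifiable consonants are /b/, /ŋ/, /θ/, /p/ (no codas are permitted; onsets are limited to one consonant).
Inserting the epenthetic vowel yields /b/ → /bi/, /ŋ/ → /ŋi/, /θ/ → /θi/, /p/ → /pi/.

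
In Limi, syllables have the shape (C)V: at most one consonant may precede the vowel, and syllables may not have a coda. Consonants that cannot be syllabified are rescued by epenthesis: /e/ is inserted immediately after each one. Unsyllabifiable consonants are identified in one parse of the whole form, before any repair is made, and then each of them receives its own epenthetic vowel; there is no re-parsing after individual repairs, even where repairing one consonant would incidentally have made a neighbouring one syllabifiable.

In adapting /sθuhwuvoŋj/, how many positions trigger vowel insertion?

4

The unsyllabifiable consonants are /s/, /h/, /ŋ/, /j/; each receives one epenthetic vowel.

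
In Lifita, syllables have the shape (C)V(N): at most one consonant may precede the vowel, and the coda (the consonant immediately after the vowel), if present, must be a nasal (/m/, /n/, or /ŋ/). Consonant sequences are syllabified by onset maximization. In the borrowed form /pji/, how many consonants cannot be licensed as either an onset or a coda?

1

The consonants /p/ cannot be parsed into a legal (C)V(N) syllable (only a nasal (/m/, /n/, or /ŋ/) is licensed in coda position; onsets are limited to one consonant).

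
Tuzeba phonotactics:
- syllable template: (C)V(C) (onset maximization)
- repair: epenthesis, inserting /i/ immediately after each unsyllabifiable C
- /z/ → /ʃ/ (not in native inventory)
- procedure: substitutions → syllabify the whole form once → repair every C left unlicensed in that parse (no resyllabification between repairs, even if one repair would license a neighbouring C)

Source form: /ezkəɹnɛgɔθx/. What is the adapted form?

Substitution: /z/ → /ʃ/, giving /eʃkəɹnɛgɔθx/.
The consonants /x/ cannot be parsed into a legal (C)V(C) syllable (at most one coda consonant is licensed; onsets are limited to one consonant).
Each unlicensed consonant becomes the onset of a new syllable: /x/ → /xi/.

eʃkəɹnɛgɔθxi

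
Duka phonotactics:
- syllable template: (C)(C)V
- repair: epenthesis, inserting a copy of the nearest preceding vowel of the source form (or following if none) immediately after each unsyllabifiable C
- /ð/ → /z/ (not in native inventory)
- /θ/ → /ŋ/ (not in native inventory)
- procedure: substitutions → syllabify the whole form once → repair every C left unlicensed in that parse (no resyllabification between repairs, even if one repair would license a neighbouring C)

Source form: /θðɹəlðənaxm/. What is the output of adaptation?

ŋəzɹəlzənaxama

Substitution: /θ/ → /ŋ/, /ð/ → /z/, giving /ŋzɹəlzənaxm/.
Syllabifying with onset maximization leaves /ŋ/, /x/, /m/ stranded (no codas are permitted; onsets may contain at most 2 consonants).
Inserting the epenthetic vowel yields /ŋ/ → /ŋə/, /x/ → /xa/, /m/ → /ma/.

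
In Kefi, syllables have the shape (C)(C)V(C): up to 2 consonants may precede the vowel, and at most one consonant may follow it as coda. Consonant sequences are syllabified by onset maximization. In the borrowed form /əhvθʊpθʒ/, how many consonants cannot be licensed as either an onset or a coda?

2

Syllabifying with onset maximization leaves /θ/, /ʒ/ stranded (at most one coda consonant is licensed; onsets may contain at most 2 consonants).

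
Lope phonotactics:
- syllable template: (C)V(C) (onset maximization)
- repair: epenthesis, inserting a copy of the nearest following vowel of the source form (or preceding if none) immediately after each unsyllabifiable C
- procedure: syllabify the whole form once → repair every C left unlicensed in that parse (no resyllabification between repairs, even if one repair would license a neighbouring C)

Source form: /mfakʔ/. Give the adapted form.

Under (C)V(C), the unsyllabifiable consonants are /m/, /ʔ/ (at most one coda consonant is licensed; onsets are limited to one consonant).
Epenthesis after each stranded consonant: /m/ → /ma/, /ʔ/ → /ʔa/.

mafakʔa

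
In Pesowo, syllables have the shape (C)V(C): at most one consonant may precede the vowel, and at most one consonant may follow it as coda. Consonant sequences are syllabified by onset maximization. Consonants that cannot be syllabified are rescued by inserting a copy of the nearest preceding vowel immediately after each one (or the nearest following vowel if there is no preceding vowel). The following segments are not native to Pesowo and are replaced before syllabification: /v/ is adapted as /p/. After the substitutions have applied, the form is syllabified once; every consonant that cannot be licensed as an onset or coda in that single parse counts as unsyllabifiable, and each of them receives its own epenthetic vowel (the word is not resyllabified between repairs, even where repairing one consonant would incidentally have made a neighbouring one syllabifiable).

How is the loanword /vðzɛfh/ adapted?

pɛðɛzɛfhɛ

Substitution: /v/ → /p/, giving /pðzɛfh/.
The consonants /p/, /ð/, /h/ cannot be parsed into a legal (C)V(C) syllable (at most one coda consonant is licensed; onsets are limited to one consonant).
Epenthesis after each stranded consonant: /p/ → /pɛ/, /ð/ → /ðɛ/, /h/ → /hɛ/.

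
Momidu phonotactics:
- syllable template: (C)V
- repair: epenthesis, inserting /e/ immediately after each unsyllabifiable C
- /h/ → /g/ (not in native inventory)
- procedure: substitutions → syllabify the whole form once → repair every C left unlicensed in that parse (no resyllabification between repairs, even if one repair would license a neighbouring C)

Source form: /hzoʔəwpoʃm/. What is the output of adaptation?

gezoʔəwepoʃeme

Substitution: /h/ → /g/, giving /gzoʔəwpoʃm/.
Syllabifying with onset maximization leaves /g/, /w/, /ʃ/, /m/ stranded (no codas are permitted; onsets are limited to one consonant).
Inserting the epenthetic vowel yields /g/ → /ge/, /w/ → /we/, /ʃ/ → /ʃe/, /m/ → /me/.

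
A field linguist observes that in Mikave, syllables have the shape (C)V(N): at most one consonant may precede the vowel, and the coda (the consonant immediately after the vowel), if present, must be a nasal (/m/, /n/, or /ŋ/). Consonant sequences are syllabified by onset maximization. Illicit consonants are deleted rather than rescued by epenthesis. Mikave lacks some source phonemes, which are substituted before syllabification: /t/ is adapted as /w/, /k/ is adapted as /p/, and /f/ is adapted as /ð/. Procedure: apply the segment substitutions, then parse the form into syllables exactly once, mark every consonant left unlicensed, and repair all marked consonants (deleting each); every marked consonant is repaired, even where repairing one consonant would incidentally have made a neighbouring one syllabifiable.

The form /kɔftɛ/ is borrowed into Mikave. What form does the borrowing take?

Substitution: /k/ → /p/, /f/ → /ð/, /t/ → /w/, giving /pɔðwɛ/.
Under (C)V(N), the unsyllabifiable consonants are /ð/ (only a nasal (/m/, /n/, or /ŋ/) is licensed in coda position; onsets are limited to one consonant).
Each unlicensed consonant is deleted: /ð/.

pɔwɛ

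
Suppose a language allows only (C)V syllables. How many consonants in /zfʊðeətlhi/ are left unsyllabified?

The consonants /z/, /t/, /l/ cannot be parsed into a legal (C)V syllable (no codas are permitted; onsets are limited to one consonant).

3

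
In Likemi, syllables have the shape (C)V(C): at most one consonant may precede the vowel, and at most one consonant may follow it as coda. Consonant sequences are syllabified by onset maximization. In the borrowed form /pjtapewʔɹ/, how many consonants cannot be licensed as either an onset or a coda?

The consonants /p/, /j/, /ʔ/, /ɹ/ cannot be parsed into a legal (C)V(C) syllable (at most one coda consonant is licensed; onsets are limited to one consonant).

4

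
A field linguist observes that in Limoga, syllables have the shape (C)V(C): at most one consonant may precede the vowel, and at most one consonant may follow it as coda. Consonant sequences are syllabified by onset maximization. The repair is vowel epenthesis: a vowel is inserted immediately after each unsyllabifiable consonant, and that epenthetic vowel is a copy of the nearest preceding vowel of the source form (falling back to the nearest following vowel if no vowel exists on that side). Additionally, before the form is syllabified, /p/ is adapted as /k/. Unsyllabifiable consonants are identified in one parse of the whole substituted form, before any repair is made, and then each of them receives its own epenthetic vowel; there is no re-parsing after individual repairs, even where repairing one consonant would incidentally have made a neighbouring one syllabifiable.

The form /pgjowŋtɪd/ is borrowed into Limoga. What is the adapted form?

Substitution: /p/ → /k/, giving /kgjowŋtɪd/.
The consonants /k/, /g/, /ŋ/ cannot be parsed into a legal (C)V(C) syllable (at most one coda consonant is licensed; onsets are limited to one consonant).
Inserting the epenthetic vowel yields /k/ → /ko/, /g/ → /go/, /ŋ/ → /ŋo/.

kogojowŋotɪd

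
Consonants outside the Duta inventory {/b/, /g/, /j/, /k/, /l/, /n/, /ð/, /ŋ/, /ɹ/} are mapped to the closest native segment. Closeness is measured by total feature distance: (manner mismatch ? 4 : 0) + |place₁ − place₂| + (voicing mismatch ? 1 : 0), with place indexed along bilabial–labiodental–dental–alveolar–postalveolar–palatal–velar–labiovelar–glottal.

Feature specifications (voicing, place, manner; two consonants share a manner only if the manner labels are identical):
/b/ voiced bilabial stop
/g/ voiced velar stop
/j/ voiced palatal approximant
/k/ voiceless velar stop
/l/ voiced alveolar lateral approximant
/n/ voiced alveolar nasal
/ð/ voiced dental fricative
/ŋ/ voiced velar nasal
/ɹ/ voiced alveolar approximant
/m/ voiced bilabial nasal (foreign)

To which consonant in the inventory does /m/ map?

n

/n/ is closest: same manner (nasal), place distance 3 (bilabial→alveolar), same voicing; total 3. Next closest is /b/ at distance 4.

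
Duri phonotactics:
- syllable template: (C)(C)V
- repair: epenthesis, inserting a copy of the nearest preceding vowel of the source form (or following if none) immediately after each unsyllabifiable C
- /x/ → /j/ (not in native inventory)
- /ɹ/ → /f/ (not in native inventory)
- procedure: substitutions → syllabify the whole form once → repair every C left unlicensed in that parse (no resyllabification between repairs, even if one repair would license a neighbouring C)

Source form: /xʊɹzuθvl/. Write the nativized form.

Substitution: /x/ → /j/, /ɹ/ → /f/, giving /jʊfzuθvl/.
The consonants /θ/, /v/, /l/ cannot be parsed into a legal (C)(C)V syllable (no codas are permitted; onsets may contain at most 2 consonants).
Epenthesis after each stranded consonant: /θ/ → /θu/, /v/ → /vu/, /l/ → /lu/.

jʊfzuθuvulu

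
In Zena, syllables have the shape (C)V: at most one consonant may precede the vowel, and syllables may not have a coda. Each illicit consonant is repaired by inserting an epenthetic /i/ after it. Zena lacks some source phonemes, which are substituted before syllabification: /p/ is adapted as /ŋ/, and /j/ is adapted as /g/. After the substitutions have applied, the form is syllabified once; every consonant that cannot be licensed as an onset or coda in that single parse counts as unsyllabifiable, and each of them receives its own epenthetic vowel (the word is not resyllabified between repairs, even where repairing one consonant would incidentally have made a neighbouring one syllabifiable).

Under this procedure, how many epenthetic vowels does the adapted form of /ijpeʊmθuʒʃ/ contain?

After substitution the input is /igŋeʊmθuʒʃ/.
The unsyllabifiable consonants are /g/, /m/, /ʒ/, /ʃ/; each receives one epenthetic vowel.

4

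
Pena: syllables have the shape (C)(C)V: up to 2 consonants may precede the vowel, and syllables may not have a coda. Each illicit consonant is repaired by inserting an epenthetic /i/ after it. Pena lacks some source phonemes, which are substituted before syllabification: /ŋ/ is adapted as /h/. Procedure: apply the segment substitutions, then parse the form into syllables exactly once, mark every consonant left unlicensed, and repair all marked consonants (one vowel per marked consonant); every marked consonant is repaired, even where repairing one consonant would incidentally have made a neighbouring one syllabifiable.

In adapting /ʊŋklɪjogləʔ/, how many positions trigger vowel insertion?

2

After substitution the input is /ʊhklɪjogləʔ/.
The unsyllabifiable consonants are /h/, /ʔ/; each receives one epenthetic vowel.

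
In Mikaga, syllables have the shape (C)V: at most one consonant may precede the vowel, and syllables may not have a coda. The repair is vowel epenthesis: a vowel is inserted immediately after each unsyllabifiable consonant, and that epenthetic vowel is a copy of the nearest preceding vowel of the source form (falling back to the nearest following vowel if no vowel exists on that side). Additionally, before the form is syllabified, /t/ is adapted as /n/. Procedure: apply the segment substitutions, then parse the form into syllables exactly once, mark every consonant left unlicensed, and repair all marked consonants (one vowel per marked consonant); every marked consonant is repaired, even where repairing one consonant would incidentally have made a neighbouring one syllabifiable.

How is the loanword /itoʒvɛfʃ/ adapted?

Substitution: /t/ → /n/, giving /inoʒvɛfʃ/.
The consonants /ʒ/, /f/, /ʃ/ cannot be parsed into a legal (C)V syllable (no codas are permitted; onsets are limited to one consonant).
Each unlicensed consonant becomes the onset of a new syllable: /ʒ/ → /ʒo/, /f/ → /fɛ/, /ʃ/ → /ʃɛ/.

inoʒovɛfɛʃɛ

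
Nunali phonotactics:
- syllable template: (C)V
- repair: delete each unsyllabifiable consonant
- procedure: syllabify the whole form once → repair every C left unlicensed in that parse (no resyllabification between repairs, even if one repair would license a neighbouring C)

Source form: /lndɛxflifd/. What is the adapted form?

dɛli

Syllabifying with onset maximization leaves /l/, /n/, /x/, /f/, /f/, /d/ stranded (no codas are permitted; onsets are limited to one consonant).
Each unlicensed consonant is deleted: /l/, /n/, /x/, /f/, /f/, /d/.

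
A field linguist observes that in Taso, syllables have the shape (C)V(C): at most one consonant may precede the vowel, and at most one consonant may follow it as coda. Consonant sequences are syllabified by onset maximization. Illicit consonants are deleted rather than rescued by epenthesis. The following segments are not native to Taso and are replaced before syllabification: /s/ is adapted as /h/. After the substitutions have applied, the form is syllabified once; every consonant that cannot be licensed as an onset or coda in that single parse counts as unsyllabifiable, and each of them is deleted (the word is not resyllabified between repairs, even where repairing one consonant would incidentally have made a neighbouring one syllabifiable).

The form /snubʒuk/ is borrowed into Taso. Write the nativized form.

nubʒuk

Substitution: /s/ → /h/, giving /hnubʒuk/.
The consonants /h/ cannot be parsed into a legal (C)V(C) syllable (at most one coda consonant is licensed; onsets are limited to one consonant).
Each unlicensed consonant is deleted: /h/.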